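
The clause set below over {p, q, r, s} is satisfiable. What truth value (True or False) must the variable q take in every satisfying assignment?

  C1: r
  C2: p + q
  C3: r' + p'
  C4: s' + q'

Suppose q = 0.
The clause (r) is unit, so r = 1.
The clause (p) is unit, so p = 1.
But (p') is also a unit clause — contradiction.
So every satisfying assignment has q = True.

True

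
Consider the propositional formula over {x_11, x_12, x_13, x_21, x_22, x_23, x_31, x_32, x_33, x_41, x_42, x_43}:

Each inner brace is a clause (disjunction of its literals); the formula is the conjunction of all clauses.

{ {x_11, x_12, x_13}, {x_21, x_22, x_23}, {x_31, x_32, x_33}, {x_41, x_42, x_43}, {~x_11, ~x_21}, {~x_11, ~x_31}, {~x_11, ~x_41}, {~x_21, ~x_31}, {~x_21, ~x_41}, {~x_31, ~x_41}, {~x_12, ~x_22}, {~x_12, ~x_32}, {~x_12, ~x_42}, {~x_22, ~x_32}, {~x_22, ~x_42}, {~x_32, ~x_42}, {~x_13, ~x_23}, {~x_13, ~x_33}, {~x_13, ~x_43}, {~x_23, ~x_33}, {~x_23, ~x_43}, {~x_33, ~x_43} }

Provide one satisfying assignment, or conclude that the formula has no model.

UNSATISFIABLE

Case x_11 = 0:
Case x_12 = 1:
(~x_22) alone gives x_22 = 0.
(~x_32) alone gives x_32 = 0.
(~x_42) alone gives x_42 = 0.
Case x_21 = 1:
(~x_31) alone gives x_31 = 0.
(x_33) alone gives x_33 = 1.
(~x_41) alone gives x_41 = 0.
(x_43) alone gives x_43 = 1.
That conflicts with the unit clause (~x_43).
Undo x_21 and try x_21 = 0.
(x_23) alone gives x_23 = 1.
(~x_13) alone gives x_13 = 0.
(~x_33) alone gives x_33 = 0.
(x_31) alone gives x_31 = 1.
(~x_41) alone gives x_41 = 0.
(x_43) alone gives x_43 = 1.
That conflicts with the unit clause (~x_43).
Either choice for x_21 ends in contradiction.
Undo x_12 and try x_12 = 0.
(x_13) alone gives x_13 = 1.
(~x_23) alone gives x_23 = 0.
(~x_33) alone gives x_33 = 0.
(~x_43) alone gives x_43 = 0.
Case x_21 = 1:
(~x_31) alone gives x_31 = 0.
(x_32) alone gives x_32 = 1.
(~x_41) alone gives x_41 = 0.
(x_42) alone gives x_42 = 1.
That conflicts with the unit clause (~x_42).
Undo x_21 and try x_21 = 0.
(x_22) alone gives x_22 = 1.
(~x_32) alone gives x_32 = 0.
(x_31) alone gives x_31 = 1.
(~x_41) alone gives x_41 = 0.
(x_42) alone gives x_42 = 1.
That conflicts with the unit clause (~x_42).
Either choice for x_21 ends in contradiction.
Either choice for x_12 ends in contradiction.
Undo x_11 and try x_11 = 1.
(~x_21) alone gives x_21 = 0.
(~x_31) alone gives x_31 = 0.
(~x_41) alone gives x_41 = 0.
Case x_22 = 1:
(~x_12) alone gives x_12 = 0.
(~x_32) alone gives x_32 = 0.
(x_33) alone gives x_33 = 1.
(~x_42) alone gives x_42 = 0.
(x_43) alone gives x_43 = 1.
That conflicts with the unit clause (~x_43).
Undo x_22 and try x_22 = 0.
(x_23) alone gives x_23 = 1.
(~x_13) alone gives x_13 = 0.
(~x_33) alone gives x_33 = 0.
(x_32) alone gives x_32 = 1.
(~x_12) alone gives x_12 = 0.
(~x_42) alone gives x_42 = 0.
(x_43) alone gives x_43 = 1.
That conflicts with the unit clause (~x_43).
Either choice for x_22 ends in contradiction.
Either choice for x_11 ends in contradiction.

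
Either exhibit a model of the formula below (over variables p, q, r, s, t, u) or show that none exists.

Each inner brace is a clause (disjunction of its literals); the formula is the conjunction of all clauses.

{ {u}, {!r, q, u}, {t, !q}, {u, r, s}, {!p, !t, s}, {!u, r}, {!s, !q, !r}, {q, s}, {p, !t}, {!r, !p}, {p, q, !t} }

p: false; q: false; r: true; s: true; t: false; u: true

From the singleton clause (u), u = true.
From the singleton clause (r), r = true.
From the singleton clause (!p), p = false.
From the singleton clause (!t), t = false.
From the singleton clause (!q), q = false.
From the singleton clause (s), s = true.
This assignment satisfies each clause.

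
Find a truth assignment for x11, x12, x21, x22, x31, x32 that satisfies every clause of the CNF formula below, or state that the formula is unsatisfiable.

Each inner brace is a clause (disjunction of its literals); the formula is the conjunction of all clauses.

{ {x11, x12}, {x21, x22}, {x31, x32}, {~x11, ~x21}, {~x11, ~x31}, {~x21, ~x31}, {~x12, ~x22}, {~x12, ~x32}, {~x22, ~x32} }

Branch on x11: set x11 = 1.
Unit clause (~x21) forces x21 = 0.
Unit clause (x22) forces x22 = 1.
Unit clause (~x31) forces x31 = 0.
Unit clause (x32) forces x32 = 1.
Now (~x32) is unsatisfied and unit — conflict.
That branch fails; take x11 = 0 instead.
Unit clause (x12) forces x12 = 1.
Unit clause (~x22) forces x22 = 0.
Unit clause (x21) forces x21 = 1.
Unit clause (~x31) forces x31 = 0.
Unit clause (x32) forces x32 = 1.
Now (~x32) is unsatisfied and unit — conflict.
Both values of x11 lead to a conflict.

UNSATISFIABLE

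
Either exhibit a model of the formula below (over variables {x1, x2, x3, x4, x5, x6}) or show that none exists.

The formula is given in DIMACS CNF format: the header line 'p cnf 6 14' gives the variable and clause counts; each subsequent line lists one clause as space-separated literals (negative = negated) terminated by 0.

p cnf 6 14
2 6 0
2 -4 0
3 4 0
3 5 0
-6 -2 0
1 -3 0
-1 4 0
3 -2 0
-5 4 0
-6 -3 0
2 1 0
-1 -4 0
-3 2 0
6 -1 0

UNSATISFIABLE

Case x2 = True:
(¬x6) alone gives x6 = False.
(x3) alone gives x3 = True.
(x1) alone gives x1 = True.
But (¬x1) is also a unit clause — contradiction.
Backtrack on x2: now try x2 = False.
(x6) alone gives x6 = True.
(¬x4) alone gives x4 = False.
(x3) alone gives x3 = True.
But (¬x3) is also a unit clause — contradiction.
Neither x2 = True nor x2 = False works.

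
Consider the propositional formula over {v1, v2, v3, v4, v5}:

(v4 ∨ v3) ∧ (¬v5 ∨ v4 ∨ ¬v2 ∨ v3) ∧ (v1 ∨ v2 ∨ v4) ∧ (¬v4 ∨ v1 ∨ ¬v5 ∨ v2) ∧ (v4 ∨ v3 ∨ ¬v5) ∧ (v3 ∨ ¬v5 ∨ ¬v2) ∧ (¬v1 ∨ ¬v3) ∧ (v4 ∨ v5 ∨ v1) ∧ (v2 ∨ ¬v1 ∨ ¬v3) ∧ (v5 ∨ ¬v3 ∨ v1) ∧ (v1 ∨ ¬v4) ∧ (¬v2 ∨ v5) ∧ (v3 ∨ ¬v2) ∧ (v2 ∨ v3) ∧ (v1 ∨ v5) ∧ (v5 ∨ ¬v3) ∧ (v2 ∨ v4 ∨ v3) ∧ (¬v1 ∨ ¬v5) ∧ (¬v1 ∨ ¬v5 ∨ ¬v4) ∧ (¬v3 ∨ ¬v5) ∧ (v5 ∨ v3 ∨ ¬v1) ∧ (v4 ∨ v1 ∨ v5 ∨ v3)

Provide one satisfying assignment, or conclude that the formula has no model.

UNSATISFIABLE

Try v4 = True.
The clause (v1) is unit, so v1 = True.
The clause (¬v3) is unit, so v3 = False.
The clause (¬v2) is unit, so v2 = False.
That conflicts with the unit clause (v2).
That branch fails; take v4 = False instead.
The clause (v3) is unit, so v3 = True.
The clause (¬v1) is unit, so v1 = False.
The clause (v2) is unit, so v2 = True.
The clause (v5) is unit, so v5 = True.
That conflicts with the unit clause (¬v5).
Either choice for v4 ends in contradiction.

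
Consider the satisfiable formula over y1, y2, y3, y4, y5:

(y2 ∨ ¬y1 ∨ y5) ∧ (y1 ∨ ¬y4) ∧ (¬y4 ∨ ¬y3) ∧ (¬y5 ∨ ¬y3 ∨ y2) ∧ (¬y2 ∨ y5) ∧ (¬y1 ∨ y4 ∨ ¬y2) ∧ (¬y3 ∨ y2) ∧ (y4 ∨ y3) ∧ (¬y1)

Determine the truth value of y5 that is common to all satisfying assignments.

True

Suppose y5 = False.
(¬y2) alone gives y2 = False.
(¬y1) alone gives y1 = False.
(¬y4) alone gives y4 = False.
(¬y3) alone gives y3 = False.
Now (y3) is unsatisfied and unit — conflict.
So every satisfying assignment has y5 = True.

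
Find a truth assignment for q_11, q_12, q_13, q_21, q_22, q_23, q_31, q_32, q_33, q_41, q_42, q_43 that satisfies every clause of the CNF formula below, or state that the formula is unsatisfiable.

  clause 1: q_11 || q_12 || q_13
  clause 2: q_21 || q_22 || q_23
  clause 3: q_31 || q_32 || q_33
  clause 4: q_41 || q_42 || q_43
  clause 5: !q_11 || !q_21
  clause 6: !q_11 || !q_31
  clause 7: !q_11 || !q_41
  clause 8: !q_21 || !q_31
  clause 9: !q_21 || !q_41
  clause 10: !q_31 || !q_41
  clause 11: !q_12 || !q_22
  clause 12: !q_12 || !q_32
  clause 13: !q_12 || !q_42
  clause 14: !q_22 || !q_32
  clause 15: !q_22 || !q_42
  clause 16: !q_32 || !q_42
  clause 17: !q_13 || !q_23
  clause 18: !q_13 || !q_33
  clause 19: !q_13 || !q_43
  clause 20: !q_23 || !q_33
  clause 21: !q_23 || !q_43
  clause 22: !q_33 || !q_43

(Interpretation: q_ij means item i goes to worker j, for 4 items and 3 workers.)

UNSATISFIABLE

Try q_11 = false.
Try q_12 = true.
The clause (!q_22) is unit, so q_22 = false.
The clause (!q_32) is unit, so q_32 = false.
The clause (!q_42) is unit, so q_42 = false.
Try q_21 = true.
The clause (!q_31) is unit, so q_31 = false.
The clause (q_33) is unit, so q_33 = true.
The clause (!q_41) is unit, so q_41 = false.
The clause (q_43) is unit, so q_43 = true.
Now (!q_43) is unsatisfied and unit — conflict.
Undo q_21 and try q_21 = false.
The clause (q_23) is unit, so q_23 = true.
The clause (!q_13) is unit, so q_13 = false.
The clause (!q_33) is unit, so q_33 = false.
The clause (q_31) is unit, so q_31 = true.
The clause (!q_41) is unit, so q_41 = false.
The clause (q_43) is unit, so q_43 = true.
Now (!q_43) is unsatisfied and unit — conflict.
Either choice for q_21 ends in contradiction.
Undo q_12 and try q_12 = false.
The clause (q_13) is unit, so q_13 = true.
The clause (!q_23) is unit, so q_23 = false.
The clause (!q_33) is unit, so q_33 = false.
The clause (!q_43) is unit, so q_43 = false.
Try q_21 = true.
The clause (!q_31) is unit, so q_31 = false.
The clause (q_32) is unit, so q_32 = true.
The clause (!q_41) is unit, so q_41 = false.
The clause (q_42) is unit, so q_42 = true.
Now (!q_42) is unsatisfied and unit — conflict.
Undo q_21 and try q_21 = false.
The clause (q_22) is unit, so q_22 = true.
The clause (!q_32) is unit, so q_32 = false.
The clause (q_31) is unit, so q_31 = true.
The clause (!q_41) is unit, so q_41 = false.
The clause (q_42) is unit, so q_42 = true.
Now (!q_42) is unsatisfied and unit — conflict.
Either choice for q_21 ends in contradiction.
Either choice for q_12 ends in contradiction.
Undo q_11 and try q_11 = true.
The clause (!q_21) is unit, so q_21 = false.
The clause (!q_31) is unit, so q_31 = false.
The clause (!q_41) is unit, so q_41 = false.
Try q_22 = true.
The clause (!q_12) is unit, so q_12 = false.
The clause (!q_32) is unit, so q_32 = false.
The clause (q_33) is unit, so q_33 = true.
The clause (!q_42) is unit, so q_42 = false.
The clause (q_43) is unit, so q_43 = true.
Now (!q_43) is unsatisfied and unit — conflict.
Undo q_22 and try q_22 = false.
The clause (q_23) is unit, so q_23 = true.
The clause (!q_13) is unit, so q_13 = false.
The clause (!q_33) is unit, so q_33 = false.
The clause (q_32) is unit, so q_32 = true.
The clause (!q_12) is unit, so q_12 = false.
The clause (!q_42) is unit, so q_42 = false.
The clause (q_43) is unit, so q_43 = true.
Now (!q_43) is unsatisfied and unit — conflict.
Either choice for q_22 ends in contradiction.
Either choice for q_11 ends in contradiction.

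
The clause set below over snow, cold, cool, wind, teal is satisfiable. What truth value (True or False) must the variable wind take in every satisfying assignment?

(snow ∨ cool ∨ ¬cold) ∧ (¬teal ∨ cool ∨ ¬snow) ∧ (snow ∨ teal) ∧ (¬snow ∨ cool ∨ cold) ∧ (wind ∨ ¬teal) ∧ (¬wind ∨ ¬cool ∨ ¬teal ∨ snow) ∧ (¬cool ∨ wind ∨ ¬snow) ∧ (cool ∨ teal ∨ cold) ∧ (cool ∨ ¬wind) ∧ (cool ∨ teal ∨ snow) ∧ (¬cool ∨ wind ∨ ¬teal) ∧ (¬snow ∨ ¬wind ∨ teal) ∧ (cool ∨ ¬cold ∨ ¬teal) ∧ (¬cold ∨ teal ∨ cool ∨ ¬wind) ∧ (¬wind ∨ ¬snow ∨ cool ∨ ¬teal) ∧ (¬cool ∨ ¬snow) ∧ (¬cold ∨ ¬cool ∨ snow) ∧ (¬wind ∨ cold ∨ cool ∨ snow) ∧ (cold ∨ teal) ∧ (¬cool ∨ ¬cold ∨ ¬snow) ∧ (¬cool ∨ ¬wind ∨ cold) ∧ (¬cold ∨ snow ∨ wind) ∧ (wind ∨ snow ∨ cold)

Suppose wind = True.
The clause (cool) is unit, so cool = True.
The clause (¬snow) is unit, so snow = False.
The clause (teal) is unit, so teal = True.
Now (¬teal) is unsatisfied and unit — conflict.
So every satisfying assignment has wind = False.

False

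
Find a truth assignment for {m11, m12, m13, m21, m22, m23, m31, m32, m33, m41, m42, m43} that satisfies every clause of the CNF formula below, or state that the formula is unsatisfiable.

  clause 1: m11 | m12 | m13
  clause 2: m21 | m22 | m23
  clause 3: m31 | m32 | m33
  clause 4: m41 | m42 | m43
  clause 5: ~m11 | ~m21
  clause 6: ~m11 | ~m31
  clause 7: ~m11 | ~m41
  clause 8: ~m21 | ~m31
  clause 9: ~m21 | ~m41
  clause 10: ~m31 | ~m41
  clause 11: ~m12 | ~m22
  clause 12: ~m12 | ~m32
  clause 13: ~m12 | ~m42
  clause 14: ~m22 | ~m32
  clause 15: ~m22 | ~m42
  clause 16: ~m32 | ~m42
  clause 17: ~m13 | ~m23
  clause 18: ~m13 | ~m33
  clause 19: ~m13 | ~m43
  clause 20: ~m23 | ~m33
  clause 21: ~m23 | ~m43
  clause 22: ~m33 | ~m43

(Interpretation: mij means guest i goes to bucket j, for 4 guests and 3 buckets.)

UNSATISFIABLE

Branch on m11: set m11 = 0.
Branch on m12: set m12 = 1.
Unit clause (~m22) forces m22 = 0.
Unit clause (~m32) forces m32 = 0.
Unit clause (~m42) forces m42 = 0.
Branch on m21: set m21 = 1.
Unit clause (~m31) forces m31 = 0.
Unit clause (m33) forces m33 = 1.
Unit clause (~m41) forces m41 = 0.
Unit clause (m43) forces m43 = 1.
But (~m43) is also a unit clause — contradiction.
Backtrack on m21: now try m21 = 0.
Unit clause (m23) forces m23 = 1.
Unit clause (~m13) forces m13 = 0.
Unit clause (~m33) forces m33 = 0.
Unit clause (m31) forces m31 = 1.
Unit clause (~m41) forces m41 = 0.
Unit clause (m43) forces m43 = 1.
But (~m43) is also a unit clause — contradiction.
Neither m21 = 1 nor m21 = 0 works.
Backtrack on m12: now try m12 = 0.
Unit clause (m13) forces m13 = 1.
Unit clause (~m23) forces m23 = 0.
Unit clause (~m33) forces m33 = 0.
Unit clause (~m43) forces m43 = 0.
Branch on m21: set m21 = 1.
Unit clause (~m31) forces m31 = 0.
Unit clause (m32) forces m32 = 1.
Unit clause (~m41) forces m41 = 0.
Unit clause (m42) forces m42 = 1.
But (~m42) is also a unit clause — contradiction.
Backtrack on m21: now try m21 = 0.
Unit clause (m22) forces m22 = 1.
Unit clause (~m32) forces m32 = 0.
Unit clause (m31) forces m31 = 1.
Unit clause (~m41) forces m41 = 0.
Unit clause (m42) forces m42 = 1.
But (~m42) is also a unit clause — contradiction.
Neither m21 = 1 nor m21 = 0 works.
Neither m12 = 1 nor m12 = 0 works.
Backtrack on m11: now try m11 = 1.
Unit clause (~m21) forces m21 = 0.
Unit clause (~m31) forces m31 = 0.
Unit clause (~m41) forces m41 = 0.
Branch on m22: set m22 = 1.
Unit clause (~m12) forces m12 = 0.
Unit clause (~m32) forces m32 = 0.
Unit clause (m33) forces m33 = 1.
Unit clause (~m42) forces m42 = 0.
Unit clause (m43) forces m43 = 1.
But (~m43) is also a unit clause — contradiction.
Backtrack on m22: now try m22 = 0.
Unit clause (m23) forces m23 = 1.
Unit clause (~m13) forces m13 = 0.
Unit clause (~m33) forces m33 = 0.
Unit clause (m32) forces m32 = 1.
Unit clause (~m12) forces m12 = 0.
Unit clause (~m42) forces m42 = 0.
Unit clause (m43) forces m43 = 1.
But (~m43) is also a unit clause — contradiction.
Neither m22 = 1 nor m22 = 0 works.
Neither m11 = 1 nor m11 = 0 works.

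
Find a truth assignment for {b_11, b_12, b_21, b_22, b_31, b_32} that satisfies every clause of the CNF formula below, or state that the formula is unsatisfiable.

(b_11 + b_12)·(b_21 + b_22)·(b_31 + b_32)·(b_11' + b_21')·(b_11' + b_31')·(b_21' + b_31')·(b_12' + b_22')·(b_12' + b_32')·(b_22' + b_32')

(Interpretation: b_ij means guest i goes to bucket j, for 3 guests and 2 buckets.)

Try b_11 = 1.
(b_21') alone gives b_21 = 0.
(b_22) alone gives b_22 = 1.
(b_31') alone gives b_31 = 0.
(b_32) alone gives b_32 = 1.
That conflicts with the unit clause (b_32').
Backtrack on b_11: now try b_11 = 0.
(b_12) alone gives b_12 = 1.
(b_22') alone gives b_22 = 0.
(b_21) alone gives b_21 = 1.
(b_31') alone gives b_31 = 0.
(b_32) alone gives b_32 = 1.
That conflicts with the unit clause (b_32').
Either choice for b_11 ends in contradiction.

UNSATISFIABLE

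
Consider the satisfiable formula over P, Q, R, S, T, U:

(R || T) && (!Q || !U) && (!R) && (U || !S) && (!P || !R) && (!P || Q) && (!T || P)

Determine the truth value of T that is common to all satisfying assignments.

True

Suppose T = false.
Unit clause (R) forces R = true.
That conflicts with the unit clause (!R).
So every satisfying assignment has T = True.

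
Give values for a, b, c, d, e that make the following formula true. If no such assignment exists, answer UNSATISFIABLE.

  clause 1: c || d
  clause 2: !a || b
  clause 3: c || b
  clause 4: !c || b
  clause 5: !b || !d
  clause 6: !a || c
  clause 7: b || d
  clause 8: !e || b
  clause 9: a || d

a ↦ true,  b ↦ true,  c ↦ true,  d ↦ false,  e ↦ false

Suppose c = true.
The clause (b) is unit, so b = true.
The clause (!d) is unit, so d = false.
The clause (a) is unit, so a = true.
Every clause is now satisfied; e is unconstrained.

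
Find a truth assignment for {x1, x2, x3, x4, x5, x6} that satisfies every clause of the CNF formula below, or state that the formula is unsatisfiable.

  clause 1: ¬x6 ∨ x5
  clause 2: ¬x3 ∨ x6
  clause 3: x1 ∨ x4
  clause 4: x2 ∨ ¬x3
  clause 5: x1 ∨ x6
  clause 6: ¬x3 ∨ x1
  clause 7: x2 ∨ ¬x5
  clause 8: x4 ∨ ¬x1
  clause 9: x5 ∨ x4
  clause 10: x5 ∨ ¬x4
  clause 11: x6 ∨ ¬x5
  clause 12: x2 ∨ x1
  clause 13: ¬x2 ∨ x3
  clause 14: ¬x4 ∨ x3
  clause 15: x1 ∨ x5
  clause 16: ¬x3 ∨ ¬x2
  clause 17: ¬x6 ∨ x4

UNSATISFIABLE

Branch on x6: set x6 = False.
Unit clause (¬x3) forces x3 = False.
Unit clause (x1) forces x1 = True.
Unit clause (x4) forces x4 = True.
But (¬x4) is also a unit clause — contradiction.
So x6 must be the other value — set x6 = True.
Unit clause (x5) forces x5 = True.
Unit clause (x2) forces x2 = True.
Unit clause (x3) forces x3 = True.
But (¬x3) is also a unit clause — contradiction.
Both values of x6 lead to a conflict.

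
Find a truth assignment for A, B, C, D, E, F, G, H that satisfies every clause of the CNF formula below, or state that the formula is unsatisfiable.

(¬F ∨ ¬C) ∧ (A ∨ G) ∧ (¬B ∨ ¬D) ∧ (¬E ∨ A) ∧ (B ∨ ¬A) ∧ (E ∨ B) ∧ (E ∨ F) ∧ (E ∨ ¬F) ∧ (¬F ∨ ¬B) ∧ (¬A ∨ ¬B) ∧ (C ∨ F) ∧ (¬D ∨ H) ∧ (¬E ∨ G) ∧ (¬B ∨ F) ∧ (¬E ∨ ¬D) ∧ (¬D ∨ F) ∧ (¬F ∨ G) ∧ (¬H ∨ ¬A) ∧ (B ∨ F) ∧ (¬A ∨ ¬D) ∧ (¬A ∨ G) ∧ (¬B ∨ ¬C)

UNSATISFIABLE

Suppose F = False.
Unit clause (E) forces E = True.
Unit clause (A) forces A = True.
Unit clause (B) forces B = True.
Now (¬B) is unsatisfied and unit — conflict.
So F must be the other value — set F = True.
Unit clause (¬C) forces C = False.
Unit clause (E) forces E = True.
Unit clause (A) forces A = True.
Unit clause (B) forces B = True.
Now (¬B) is unsatisfied and unit — conflict.
Either choice for F ends in contradiction.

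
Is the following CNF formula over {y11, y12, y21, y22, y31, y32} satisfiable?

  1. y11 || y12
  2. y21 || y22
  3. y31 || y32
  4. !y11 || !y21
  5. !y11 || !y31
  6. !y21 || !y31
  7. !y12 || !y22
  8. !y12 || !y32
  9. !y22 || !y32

Unsatisfiable

Case y11 = true:
The clause (!y21) is unit, so y21 = false.
The clause (y22) is unit, so y22 = true.
The clause (!y31) is unit, so y31 = false.
The clause (y32) is unit, so y32 = true.
That conflicts with the unit clause (!y32).
That branch fails; take y11 = false instead.
The clause (y12) is unit, so y12 = true.
The clause (!y22) is unit, so y22 = false.
The clause (y21) is unit, so y21 = true.
The clause (!y31) is unit, so y31 = false.
The clause (y32) is unit, so y32 = true.
That conflicts with the unit clause (!y32).
Both values of y11 lead to a conflict.
No assignment satisfies every clause.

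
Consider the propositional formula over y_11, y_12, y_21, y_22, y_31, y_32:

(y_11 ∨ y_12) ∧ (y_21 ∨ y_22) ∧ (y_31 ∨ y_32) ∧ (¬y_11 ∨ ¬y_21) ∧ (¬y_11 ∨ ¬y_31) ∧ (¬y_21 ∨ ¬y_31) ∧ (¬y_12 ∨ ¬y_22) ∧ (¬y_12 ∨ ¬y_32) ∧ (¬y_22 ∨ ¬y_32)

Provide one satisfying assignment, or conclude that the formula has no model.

Case y_11 = True:
The clause (¬y_21) is unit, so y_21 = False.
The clause (y_22) is unit, so y_22 = True.
The clause (¬y_31) is unit, so y_31 = False.
The clause (y_32) is unit, so y_32 = True.
But (¬y_32) is also a unit clause — contradiction.
That branch fails; take y_11 = False instead.
The clause (y_12) is unit, so y_12 = True.
The clause (¬y_22) is unit, so y_22 = False.
The clause (y_21) is unit, so y_21 = True.
The clause (¬y_31) is unit, so y_31 = False.
The clause (y_32) is unit, so y_32 = True.
But (¬y_32) is also a unit clause — contradiction.
Neither y_11 = True nor y_11 = False works.

UNSATISFIABLE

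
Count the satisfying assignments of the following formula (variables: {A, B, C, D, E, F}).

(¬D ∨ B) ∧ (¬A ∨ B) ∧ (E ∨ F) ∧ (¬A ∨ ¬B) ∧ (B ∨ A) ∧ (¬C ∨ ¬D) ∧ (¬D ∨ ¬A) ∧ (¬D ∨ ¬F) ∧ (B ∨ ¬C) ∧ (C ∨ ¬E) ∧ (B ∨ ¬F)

There are 2^6 = 64 truth assignments over (A, B, C, D, E, F).
Split on C. With C = True, the clauses containing C are satisfied and ¬C drops from the rest; 3 of the 2^5 = 32 assignments to the other variables satisfy what remains.
With C = False, by the same count on the reduced clause set, 1 assignment works.
Total: 3 + 1 = 4.

4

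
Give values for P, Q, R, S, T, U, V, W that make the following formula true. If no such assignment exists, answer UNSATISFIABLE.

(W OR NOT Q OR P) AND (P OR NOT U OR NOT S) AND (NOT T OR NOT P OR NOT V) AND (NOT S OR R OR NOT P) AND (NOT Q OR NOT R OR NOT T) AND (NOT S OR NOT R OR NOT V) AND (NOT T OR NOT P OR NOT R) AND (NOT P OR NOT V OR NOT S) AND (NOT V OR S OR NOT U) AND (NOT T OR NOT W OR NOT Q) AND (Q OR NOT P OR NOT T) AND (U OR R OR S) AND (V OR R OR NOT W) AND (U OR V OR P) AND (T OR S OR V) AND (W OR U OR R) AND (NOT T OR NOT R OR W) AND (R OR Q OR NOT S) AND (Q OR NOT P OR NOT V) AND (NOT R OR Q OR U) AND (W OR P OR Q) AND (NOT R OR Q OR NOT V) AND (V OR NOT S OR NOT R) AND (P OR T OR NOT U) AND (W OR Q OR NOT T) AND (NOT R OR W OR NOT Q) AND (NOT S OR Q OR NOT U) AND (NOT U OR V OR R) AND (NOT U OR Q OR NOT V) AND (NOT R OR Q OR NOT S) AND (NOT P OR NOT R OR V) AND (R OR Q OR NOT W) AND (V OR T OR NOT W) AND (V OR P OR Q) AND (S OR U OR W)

P: false, Q: true, R: true, S: false, T: false, U: false, V: true, W: true

Suppose W = true.
Suppose T = false.
The clause (V) is unit, so V = true.
Suppose S = false.
The clause (NOT U) is unit, so U = false.
The clause (R) is unit, so R = true.
The clause (Q) is unit, so Q = true.
All clauses hold; P can take either value.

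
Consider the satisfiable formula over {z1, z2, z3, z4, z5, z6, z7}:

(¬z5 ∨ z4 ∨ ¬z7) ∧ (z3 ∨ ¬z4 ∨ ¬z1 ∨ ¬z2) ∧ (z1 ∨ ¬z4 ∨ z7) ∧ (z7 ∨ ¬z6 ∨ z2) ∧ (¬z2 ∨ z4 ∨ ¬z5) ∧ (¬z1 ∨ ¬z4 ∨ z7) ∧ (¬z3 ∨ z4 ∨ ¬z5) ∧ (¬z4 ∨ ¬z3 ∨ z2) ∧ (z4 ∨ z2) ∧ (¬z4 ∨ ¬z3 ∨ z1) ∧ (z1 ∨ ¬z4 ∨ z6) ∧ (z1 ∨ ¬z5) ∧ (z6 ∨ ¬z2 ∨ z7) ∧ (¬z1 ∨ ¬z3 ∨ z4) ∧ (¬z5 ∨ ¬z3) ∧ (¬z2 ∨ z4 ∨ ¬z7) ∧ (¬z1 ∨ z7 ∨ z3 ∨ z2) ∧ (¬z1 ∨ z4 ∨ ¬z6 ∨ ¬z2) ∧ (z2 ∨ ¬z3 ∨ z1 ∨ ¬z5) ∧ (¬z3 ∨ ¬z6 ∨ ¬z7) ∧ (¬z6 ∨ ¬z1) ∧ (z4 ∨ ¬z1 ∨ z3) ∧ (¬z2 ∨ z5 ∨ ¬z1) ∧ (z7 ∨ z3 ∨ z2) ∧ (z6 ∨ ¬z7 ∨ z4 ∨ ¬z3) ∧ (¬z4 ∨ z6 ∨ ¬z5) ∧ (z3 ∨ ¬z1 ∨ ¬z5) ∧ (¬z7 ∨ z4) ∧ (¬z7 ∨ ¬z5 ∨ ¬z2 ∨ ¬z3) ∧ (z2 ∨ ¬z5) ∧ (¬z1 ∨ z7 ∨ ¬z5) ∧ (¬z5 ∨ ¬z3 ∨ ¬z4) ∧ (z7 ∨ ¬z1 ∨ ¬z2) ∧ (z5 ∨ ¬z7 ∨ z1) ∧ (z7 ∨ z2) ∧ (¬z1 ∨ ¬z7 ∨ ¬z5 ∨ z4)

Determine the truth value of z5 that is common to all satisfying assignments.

False

Suppose z5 = True.
Unit clause (z1) forces z1 = True.
Unit clause (¬z3) forces z3 = False.
But (z3) is also a unit clause — contradiction.
So every satisfying assignment has z5 = False.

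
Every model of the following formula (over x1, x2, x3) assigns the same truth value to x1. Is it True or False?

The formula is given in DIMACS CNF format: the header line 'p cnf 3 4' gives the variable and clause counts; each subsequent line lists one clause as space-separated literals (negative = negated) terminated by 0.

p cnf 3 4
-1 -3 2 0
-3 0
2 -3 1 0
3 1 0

Suppose x1 = False.
(¬x3) alone gives x3 = False.
Now (x3) is unsatisfied and unit — conflict.
So every satisfying assignment has x1 = True.

True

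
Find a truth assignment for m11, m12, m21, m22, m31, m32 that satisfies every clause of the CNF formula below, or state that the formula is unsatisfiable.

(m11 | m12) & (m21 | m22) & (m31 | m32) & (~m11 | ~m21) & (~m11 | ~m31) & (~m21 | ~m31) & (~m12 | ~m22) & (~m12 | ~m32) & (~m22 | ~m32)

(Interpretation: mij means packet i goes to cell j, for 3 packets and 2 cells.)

Case m11 = 1:
(~m21) alone gives m21 = 0.
(m22) alone gives m22 = 1.
(~m31) alone gives m31 = 0.
(m32) alone gives m32 = 1.
But (~m32) is also a unit clause — contradiction.
Undo m11 and try m11 = 0.
(m12) alone gives m12 = 1.
(~m22) alone gives m22 = 0.
(m21) alone gives m21 = 1.
(~m31) alone gives m31 = 0.
(m32) alone gives m32 = 1.
But (~m32) is also a unit clause — contradiction.
Both values of m11 lead to a conflict.

UNSATISFIABLE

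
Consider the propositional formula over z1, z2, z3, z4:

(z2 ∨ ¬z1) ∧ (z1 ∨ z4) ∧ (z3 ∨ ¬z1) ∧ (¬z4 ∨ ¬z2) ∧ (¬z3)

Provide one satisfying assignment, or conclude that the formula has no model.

The clause (¬z3) is unit, so z3 = False.
The clause (¬z1) is unit, so z1 = False.
The clause (z4) is unit, so z4 = True.
The clause (¬z2) is unit, so z2 = False.
All clauses are satisfied.

z1: False, z2: False, z3: False, z4: True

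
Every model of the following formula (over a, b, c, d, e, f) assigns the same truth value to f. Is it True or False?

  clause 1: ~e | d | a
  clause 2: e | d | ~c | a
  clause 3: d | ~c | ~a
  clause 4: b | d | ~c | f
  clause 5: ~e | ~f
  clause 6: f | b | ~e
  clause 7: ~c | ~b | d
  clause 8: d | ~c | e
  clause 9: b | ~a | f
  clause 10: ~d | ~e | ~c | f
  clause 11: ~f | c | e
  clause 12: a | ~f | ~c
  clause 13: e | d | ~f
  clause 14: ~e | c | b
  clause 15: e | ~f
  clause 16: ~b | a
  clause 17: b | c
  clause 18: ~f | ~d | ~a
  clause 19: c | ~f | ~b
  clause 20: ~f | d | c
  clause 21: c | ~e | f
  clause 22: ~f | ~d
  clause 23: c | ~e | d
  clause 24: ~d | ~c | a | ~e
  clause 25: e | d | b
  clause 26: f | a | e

False

Suppose f = 1.
(~e) alone gives e = 0.
Now (e) is unsatisfied and unit — conflict.
So every satisfying assignment has f = False.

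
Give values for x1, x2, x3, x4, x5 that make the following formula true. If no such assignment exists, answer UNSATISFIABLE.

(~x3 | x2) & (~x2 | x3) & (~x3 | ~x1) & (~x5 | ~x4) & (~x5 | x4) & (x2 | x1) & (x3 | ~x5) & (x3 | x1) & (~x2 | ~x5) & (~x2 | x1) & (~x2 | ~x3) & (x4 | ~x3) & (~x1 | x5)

UNSATISFIABLE

Case x3 = 0:
The clause (~x2) is unit, so x2 = 0.
The clause (x1) is unit, so x1 = 1.
The clause (~x5) is unit, so x5 = 0.
But (x5) is also a unit clause — contradiction.
Backtrack on x3: now try x3 = 1.
The clause (x2) is unit, so x2 = 1.
But (~x2) is also a unit clause — contradiction.
Both values of x3 lead to a conflict.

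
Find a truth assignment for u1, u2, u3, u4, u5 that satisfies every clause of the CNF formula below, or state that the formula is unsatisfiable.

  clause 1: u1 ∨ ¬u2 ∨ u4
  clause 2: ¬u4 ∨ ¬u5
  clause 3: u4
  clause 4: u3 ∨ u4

Unit clause (u4) forces u4 = True.
Unit clause (¬u5) forces u5 = False.
All clauses hold; u1, u2, u3 can take either value.

u1 ↦ True; u2 ↦ True; u3 ↦ True; u4 ↦ True; u5 ↦ False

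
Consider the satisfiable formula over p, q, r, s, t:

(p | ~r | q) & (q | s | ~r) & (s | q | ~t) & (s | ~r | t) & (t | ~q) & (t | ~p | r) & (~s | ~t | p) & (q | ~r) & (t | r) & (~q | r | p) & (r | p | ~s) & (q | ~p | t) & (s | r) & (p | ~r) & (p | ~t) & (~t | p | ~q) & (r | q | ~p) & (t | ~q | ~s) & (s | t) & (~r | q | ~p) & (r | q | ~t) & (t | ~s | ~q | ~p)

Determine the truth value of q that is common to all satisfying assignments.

Suppose q = 0.
The clause (~r) is unit, so r = 0.
The clause (t) is unit, so t = 1.
Now (~t) is unsatisfied and unit — conflict.
So every satisfying assignment has q = True.

True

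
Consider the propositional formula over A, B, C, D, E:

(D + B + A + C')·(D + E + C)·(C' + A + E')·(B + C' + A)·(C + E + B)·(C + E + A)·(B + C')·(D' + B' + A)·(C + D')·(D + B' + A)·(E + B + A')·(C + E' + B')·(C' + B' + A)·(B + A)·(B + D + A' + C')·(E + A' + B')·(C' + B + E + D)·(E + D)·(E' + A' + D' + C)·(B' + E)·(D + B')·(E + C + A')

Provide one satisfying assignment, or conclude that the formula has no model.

Suppose B = 0.
From the singleton clause (C'), C = 0.
From the singleton clause (E), E = 1.
From the singleton clause (D'), D = 0.
From the singleton clause (A), A = 1.
All clauses are satisfied.

A: 1,  B: 0,  C: 0,  D: 0,  E: 1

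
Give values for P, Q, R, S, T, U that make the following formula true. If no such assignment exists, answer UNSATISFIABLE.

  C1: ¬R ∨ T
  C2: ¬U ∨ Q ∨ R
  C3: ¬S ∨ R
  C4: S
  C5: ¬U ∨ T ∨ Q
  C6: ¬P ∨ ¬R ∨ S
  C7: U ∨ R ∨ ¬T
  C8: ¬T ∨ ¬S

UNSATISFIABLE

From the singleton clause (S), S = True.
From the singleton clause (R), R = True.
From the singleton clause (T), T = True.
Now (¬T) is unsatisfied and unit — conflict.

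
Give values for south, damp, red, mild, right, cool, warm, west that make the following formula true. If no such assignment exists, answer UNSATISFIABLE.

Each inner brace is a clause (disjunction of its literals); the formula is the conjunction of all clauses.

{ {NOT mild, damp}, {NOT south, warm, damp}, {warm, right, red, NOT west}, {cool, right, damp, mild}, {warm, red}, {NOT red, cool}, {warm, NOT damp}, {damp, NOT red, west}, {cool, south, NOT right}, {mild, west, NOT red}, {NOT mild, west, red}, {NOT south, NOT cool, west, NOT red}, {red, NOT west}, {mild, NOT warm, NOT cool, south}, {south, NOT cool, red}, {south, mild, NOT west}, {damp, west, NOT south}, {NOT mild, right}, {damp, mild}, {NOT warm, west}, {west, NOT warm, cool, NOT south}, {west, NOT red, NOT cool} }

south=false,  damp=true,  red=true,  mild=true,  right=true,  cool=true,  warm=true,  west=true

Case mild = true:
The clause (damp) is unit, so damp = true.
The clause (warm) is unit, so warm = true.
The clause (right) is unit, so right = true.
The clause (west) is unit, so west = true.
The clause (red) is unit, so red = true.
The clause (cool) is unit, so cool = true.
Every clause is now satisfied; south is unconstrained.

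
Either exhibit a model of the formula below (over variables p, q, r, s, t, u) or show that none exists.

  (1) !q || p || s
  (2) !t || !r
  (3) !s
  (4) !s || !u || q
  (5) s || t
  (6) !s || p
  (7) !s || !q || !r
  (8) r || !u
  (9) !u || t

(!s) alone gives s = false.
(t) alone gives t = true.
(!r) alone gives r = false.
(!u) alone gives u = false.
Suppose q = false.
No clause remains; p is free.

p: false; q: false; r: false; s: false; t: true; u: false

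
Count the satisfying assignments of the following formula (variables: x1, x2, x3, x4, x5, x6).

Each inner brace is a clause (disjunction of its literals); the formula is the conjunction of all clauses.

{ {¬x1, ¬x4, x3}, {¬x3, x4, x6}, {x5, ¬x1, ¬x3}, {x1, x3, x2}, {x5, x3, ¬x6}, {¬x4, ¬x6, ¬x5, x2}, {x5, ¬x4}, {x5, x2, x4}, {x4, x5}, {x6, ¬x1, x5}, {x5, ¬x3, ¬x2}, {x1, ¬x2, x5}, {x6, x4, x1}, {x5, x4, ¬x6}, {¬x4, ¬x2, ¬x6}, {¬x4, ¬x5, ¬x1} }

There are 2^6 = 64 truth assignments over (x1, x2, x3, x4, x5, x6).
Split on x6. With x6 = True, the clauses containing x6 are satisfied and ¬x6 drops from the rest; 7 of the 2^5 = 32 assignments to the other variables satisfy what remains.
With x6 = False, by the same count on the reduced clause set, 5 assignments work.
Total: 7 + 5 = 12.

12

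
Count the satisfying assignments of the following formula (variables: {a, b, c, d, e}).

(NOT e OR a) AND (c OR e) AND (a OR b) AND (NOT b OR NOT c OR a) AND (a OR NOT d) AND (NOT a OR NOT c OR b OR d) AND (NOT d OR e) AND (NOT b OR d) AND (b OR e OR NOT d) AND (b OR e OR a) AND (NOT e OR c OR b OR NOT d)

4

There are 2^5 = 32 truth assignments over (a, b, c, d, e).
Split on b. With b = true, the clauses containing b are satisfied and NOT b drops from the rest; 2 of the 2^4 = 16 assignments to the other variables satisfy what remains.
With b = false, by the same count on the reduced clause set, 2 assignments work.
(One model: a=T, b=F, c=F, d=F, e=T.)
Total: 2 + 2 = 4.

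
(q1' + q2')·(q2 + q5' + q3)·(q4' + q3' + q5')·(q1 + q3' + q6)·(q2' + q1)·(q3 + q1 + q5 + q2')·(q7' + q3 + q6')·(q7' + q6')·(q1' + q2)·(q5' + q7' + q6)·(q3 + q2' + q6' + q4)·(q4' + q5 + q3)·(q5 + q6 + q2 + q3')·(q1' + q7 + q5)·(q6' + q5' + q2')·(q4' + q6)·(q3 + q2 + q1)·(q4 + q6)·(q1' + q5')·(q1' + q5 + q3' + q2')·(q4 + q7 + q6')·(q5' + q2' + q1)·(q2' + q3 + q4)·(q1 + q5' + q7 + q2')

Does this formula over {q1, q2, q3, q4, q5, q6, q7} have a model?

Suppose q1 = 0.
The clause (q2') is unit, so q2 = 0.
The clause (q3) is unit, so q3 = 1.
The clause (q6) is unit, so q6 = 1.
The clause (q7') is unit, so q7 = 0.
The clause (q4) is unit, so q4 = 1.
The clause (q5') is unit, so q5 = 0.
All clauses are satisfied.
A satisfying assignment: q1 ↦ 0,  q2 ↦ 0,  q3 ↦ 1,  q4 ↦ 1,  q5 ↦ 0,  q6 ↦ 1,  q7 ↦ 0.

Yes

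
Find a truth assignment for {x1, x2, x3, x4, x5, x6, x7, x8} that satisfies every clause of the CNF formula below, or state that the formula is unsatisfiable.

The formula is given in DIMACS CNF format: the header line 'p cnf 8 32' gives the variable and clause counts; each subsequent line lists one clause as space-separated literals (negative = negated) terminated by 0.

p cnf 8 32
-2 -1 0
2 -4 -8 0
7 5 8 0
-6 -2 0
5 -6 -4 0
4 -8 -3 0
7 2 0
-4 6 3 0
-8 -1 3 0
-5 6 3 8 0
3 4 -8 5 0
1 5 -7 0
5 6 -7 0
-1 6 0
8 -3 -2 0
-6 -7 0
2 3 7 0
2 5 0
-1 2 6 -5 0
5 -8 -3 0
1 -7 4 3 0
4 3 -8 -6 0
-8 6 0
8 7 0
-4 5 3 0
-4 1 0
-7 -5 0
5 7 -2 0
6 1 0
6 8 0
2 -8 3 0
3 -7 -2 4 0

Try x2 = False.
From the singleton clause (x7), x7 = True.
From the singleton clause (¬x6), x6 = False.
From the singleton clause (x5), x5 = True.
But (¬x5) is also a unit clause — contradiction.
So x2 must be the other value — set x2 = True.
From the singleton clause (¬x1), x1 = False.
From the singleton clause (¬x6), x6 = False.
But (x6) is also a unit clause — contradiction.
Either choice for x2 ends in contradiction.

UNSATISFIABLE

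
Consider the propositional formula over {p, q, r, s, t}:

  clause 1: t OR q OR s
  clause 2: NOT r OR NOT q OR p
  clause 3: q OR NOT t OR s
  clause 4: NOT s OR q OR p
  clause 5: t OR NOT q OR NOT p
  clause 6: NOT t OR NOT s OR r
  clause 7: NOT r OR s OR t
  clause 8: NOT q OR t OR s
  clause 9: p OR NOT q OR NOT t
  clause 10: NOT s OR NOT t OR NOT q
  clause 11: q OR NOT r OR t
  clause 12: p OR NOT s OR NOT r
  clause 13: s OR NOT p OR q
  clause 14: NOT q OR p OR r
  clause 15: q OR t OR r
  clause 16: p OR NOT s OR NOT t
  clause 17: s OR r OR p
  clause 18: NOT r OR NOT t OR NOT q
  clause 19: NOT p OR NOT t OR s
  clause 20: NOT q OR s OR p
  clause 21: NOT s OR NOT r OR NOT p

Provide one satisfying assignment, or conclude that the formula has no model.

Branch on t: set t = true.
Branch on q: set q = true.
(p) alone gives p = true.
(NOT s) alone gives s = false.
Now (s) is unsatisfied and unit — conflict.
That branch fails; take q = false instead.
(s) alone gives s = true.
(p) alone gives p = true.
(r) alone gives r = true.
Now (NOT r) is unsatisfied and unit — conflict.
Neither q = true nor q = false works.
That branch fails; take t = false instead.
Branch on q: set q = true.
(NOT p) alone gives p = false.
(NOT r) alone gives r = false.
Now (r) is unsatisfied and unit — conflict.
That branch fails; take q = false instead.
(s) alone gives s = true.
(p) alone gives p = true.
(NOT r) alone gives r = false.
Now (r) is unsatisfied and unit — conflict.
Neither q = true nor q = false works.
Neither t = true nor t = false works.

UNSATISFIABLE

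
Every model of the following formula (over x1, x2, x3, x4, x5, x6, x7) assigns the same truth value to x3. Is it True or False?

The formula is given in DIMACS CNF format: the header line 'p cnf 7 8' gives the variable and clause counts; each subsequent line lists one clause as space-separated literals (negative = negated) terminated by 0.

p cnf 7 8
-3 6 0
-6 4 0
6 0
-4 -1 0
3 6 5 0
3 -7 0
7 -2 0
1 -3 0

Suppose x3 = True.
From the singleton clause (x6), x6 = True.
From the singleton clause (x4), x4 = True.
From the singleton clause (¬x1), x1 = False.
Now (x1) is unsatisfied and unit — conflict.
So every satisfying assignment has x3 = False.

False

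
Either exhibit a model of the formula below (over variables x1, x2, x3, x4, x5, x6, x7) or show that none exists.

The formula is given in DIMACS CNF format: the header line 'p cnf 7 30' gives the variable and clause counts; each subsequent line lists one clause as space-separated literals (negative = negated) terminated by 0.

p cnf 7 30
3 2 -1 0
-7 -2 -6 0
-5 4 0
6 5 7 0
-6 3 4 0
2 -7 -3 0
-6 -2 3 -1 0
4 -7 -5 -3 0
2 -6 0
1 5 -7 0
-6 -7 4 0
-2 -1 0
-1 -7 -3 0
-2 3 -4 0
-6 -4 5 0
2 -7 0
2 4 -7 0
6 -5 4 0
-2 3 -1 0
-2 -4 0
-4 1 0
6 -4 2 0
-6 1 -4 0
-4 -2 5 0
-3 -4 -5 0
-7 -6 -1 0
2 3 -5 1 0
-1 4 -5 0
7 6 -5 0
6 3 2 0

Try x5 = False.
Try x6 = True.
The clause (x2) is unit, so x2 = True.
The clause (¬x7) is unit, so x7 = False.
The clause (¬x1) is unit, so x1 = False.
The clause (¬x4) is unit, so x4 = False.
The clause (x3) is unit, so x3 = True.
All clauses are satisfied.

x1 ↦ False, x2 ↦ True, x3 ↦ True, x4 ↦ False, x5 ↦ False, x6 ↦ True, x7 ↦ False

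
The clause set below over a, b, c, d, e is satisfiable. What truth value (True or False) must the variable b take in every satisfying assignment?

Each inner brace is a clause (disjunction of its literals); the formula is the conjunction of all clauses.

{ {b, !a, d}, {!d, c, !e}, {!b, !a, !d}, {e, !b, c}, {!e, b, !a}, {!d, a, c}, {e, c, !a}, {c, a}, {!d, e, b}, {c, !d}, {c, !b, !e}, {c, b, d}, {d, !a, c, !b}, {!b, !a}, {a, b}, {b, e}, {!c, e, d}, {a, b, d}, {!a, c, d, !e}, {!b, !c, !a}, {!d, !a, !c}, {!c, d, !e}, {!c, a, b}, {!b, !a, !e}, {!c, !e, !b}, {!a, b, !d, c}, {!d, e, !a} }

True

Suppose b = false.
Unit clause (a) forces a = true.
Unit clause (d) forces d = true.
Unit clause (!e) forces e = false.
But (e) is also a unit clause — contradiction.
So every satisfying assignment has b = True.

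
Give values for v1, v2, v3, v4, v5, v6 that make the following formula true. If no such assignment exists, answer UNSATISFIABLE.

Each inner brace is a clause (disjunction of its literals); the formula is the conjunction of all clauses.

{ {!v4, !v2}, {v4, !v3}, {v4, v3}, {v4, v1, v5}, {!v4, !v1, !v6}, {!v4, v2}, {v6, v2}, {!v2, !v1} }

Suppose v4 = false.
(!v3) alone gives v3 = false.
Now (v3) is unsatisfied and unit — conflict.
So v4 must be the other value — set v4 = true.
(!v2) alone gives v2 = false.
Now (v2) is unsatisfied and unit — conflict.
Both values of v4 lead to a conflict.

UNSATISFIABLE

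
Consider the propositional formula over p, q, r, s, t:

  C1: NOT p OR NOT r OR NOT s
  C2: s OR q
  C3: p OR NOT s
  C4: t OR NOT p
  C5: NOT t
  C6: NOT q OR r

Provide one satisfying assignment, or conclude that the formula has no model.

The clause (NOT t) is unit, so t = false.
The clause (NOT p) is unit, so p = false.
The clause (NOT s) is unit, so s = false.
The clause (q) is unit, so q = true.
The clause (r) is unit, so r = true.
This assignment satisfies each clause.

p=false,  q=true,  r=true,  s=false,  t=false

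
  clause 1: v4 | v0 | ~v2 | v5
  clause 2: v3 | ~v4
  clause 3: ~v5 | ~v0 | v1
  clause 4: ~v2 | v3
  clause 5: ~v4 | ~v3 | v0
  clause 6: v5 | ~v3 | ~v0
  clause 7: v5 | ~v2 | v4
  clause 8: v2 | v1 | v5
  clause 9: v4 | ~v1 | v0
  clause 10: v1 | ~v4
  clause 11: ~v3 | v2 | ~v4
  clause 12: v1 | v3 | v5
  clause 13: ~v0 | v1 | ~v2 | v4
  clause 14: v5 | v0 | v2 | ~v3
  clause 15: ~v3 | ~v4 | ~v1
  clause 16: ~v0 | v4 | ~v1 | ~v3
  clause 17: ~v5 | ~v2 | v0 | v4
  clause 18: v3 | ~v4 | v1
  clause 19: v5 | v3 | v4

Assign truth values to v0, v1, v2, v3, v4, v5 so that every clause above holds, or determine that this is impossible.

Try v3 = 0.
Unit clause (~v4) forces v4 = 0.
Unit clause (~v2) forces v2 = 0.
Unit clause (v5) forces v5 = 1.
Try v0 = 1.
Unit clause (v1) forces v1 = 1.
All clauses are satisfied.

v0=1; v1=1; v2=0; v3=0; v4=0; v5=1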